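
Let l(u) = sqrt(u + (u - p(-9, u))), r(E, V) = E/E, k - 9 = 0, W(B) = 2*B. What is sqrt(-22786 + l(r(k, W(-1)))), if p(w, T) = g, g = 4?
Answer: sqrt(-22786 + I*sqrt(2)) ≈ 0.0047 + 150.95*I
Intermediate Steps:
p(w, T) = 4
k = 9 (k = 9 + 0 = 9)
r(E, V) = 1
l(u) = sqrt(-4 + 2*u) (l(u) = sqrt(u + (u - 1*4)) = sqrt(u + (u - 4)) = sqrt(u + (-4 + u)) = sqrt(-4 + 2*u))
sqrt(-22786 + l(r(k, W(-1)))) = sqrt(-22786 + sqrt(-4 + 2*1)) = sqrt(-22786 + sqrt(-4 + 2)) = sqrt(-22786 + sqrt(-2)) = sqrt(-22786 + I*sqrt(2))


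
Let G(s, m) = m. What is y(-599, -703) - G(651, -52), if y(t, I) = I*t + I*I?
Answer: 915358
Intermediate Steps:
y(t, I) = I² + I*t (y(t, I) = I*t + I² = I² + I*t)
y(-599, -703) - G(651, -52) = -703*(-703 - 599) - 1*(-52) = -703*(-1302) + 52 = 915306 + 52 = 915358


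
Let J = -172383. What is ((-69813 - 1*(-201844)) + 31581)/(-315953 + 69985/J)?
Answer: -7050981849/13616248996 ≈ -0.51784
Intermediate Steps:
((-69813 - 1*(-201844)) + 31581)/(-315953 + 69985/J) = ((-69813 - 1*(-201844)) + 31581)/(-315953 + 69985/(-172383)) = ((-69813 + 201844) + 31581)/(-315953 + 69985*(-1/172383)) = (132031 + 31581)/(-315953 - 69985/172383) = 163612/(-54464995984/172383) = 163612*(-172383/54464995984) = -7050981849/13616248996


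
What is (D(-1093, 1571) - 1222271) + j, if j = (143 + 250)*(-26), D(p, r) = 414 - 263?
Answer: -1232338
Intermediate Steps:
D(p, r) = 151
j = -10218 (j = 393*(-26) = -10218)
(D(-1093, 1571) - 1222271) + j = (151 - 1222271) - 10218 = -1222120 - 10218 = -1232338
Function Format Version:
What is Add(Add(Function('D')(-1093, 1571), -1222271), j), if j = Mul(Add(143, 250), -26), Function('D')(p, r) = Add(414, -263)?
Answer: -1232338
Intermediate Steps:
Function('D')(p, r) = 151
j = -10218 (j = Mul(393, -26) = -10218)
Add(Add(Function('D')(-1093, 1571), -1222271), j) = Add(Add(151, -1222271), -10218) = Add(-1222120, -10218) = -1232338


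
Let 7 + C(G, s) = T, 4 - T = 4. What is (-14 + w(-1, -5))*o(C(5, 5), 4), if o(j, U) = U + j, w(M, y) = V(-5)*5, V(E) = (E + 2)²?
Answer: -93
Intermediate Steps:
T = 0 (T = 4 - 1*4 = 4 - 4 = 0)
V(E) = (2 + E)²
w(M, y) = 45 (w(M, y) = (2 - 5)²*5 = (-3)²*5 = 9*5 = 45)
C(G, s) = -7 (C(G, s) = -7 + 0 = -7)
(-14 + w(-1, -5))*o(C(5, 5), 4) = (-14 + 45)*(4 - 7) = 31*(-3) = -93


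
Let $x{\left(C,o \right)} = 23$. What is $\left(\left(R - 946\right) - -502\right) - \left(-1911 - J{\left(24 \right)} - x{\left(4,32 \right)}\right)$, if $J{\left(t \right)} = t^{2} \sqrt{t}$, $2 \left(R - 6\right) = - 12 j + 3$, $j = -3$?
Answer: $\frac{3031}{2} + 1152 \sqrt{6} \approx 4337.3$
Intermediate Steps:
$R = \frac{51}{2}$ ($R = 6 + \frac{\left(-12\right) \left(-3\right) + 3}{2} = 6 + \frac{36 + 3}{2} = 6 + \frac{1}{2} \cdot 39 = 6 + \frac{39}{2} = \frac{51}{2} \approx 25.5$)
$J{\left(t \right)} = t^{\frac{5}{2}}$
$\left(\left(R - 946\right) - -502\right) - \left(-1911 - J{\left(24 \right)} - x{\left(4,32 \right)}\right) = \left(\left(\frac{51}{2} - 946\right) - -502\right) - \left(-1934 - 1152 \sqrt{6}\right) = \left(\left(\frac{51}{2} - 946\right) + 502\right) + \left(\left(23 + 1152 \sqrt{6}\right) + 1911\right) = \left(- \frac{1841}{2} + 502\right) + \left(1934 + 1152 \sqrt{6}\right) = - \frac{837}{2} + \left(1934 + 1152 \sqrt{6}\right) = \frac{3031}{2} + 1152 \sqrt{6}$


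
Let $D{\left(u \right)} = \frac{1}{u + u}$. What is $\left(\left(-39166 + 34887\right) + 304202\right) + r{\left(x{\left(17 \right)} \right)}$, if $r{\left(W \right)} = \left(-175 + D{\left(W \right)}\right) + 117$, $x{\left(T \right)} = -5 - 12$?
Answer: $\frac{10195409}{34} \approx 2.9987 \cdot 10^{5}$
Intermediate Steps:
$D{\left(u \right)} = \frac{1}{2 u}$
$x{\left(T \right)} = -17$
$r{\left(W \right)} = -58 + \frac{1}{2 W}$ ($r{\left(W \right)} = \left(-175 + \frac{1}{2 W}\right) + 117 = -58 + \frac{1}{2 W}$)
$\left(\left(-39166 + 34887\right) + 304202\right) + r{\left(x{\left(17 \right)} \right)} = \left(\left(-39166 + 34887\right) + 304202\right) - \left(58 - \frac{1}{2 \left(-17\right)}\right) = \left(-4279 + 304202\right) + \left(-58 + \frac{1}{2} \left(- \frac{1}{17}\right)\right) = 299923 - \frac{1973}{34} = \frac{10195409}{34}$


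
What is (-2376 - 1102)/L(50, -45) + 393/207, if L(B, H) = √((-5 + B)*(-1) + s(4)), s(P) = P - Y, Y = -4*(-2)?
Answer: 131/69 + 3478*I/7 ≈ 1.8986 + 496.86*I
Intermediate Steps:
Y = 8
s(P) = -8 + P (s(P) = P - 1*8 = P - 8 = -8 + P)
L(B, H) = √(1 - B) (L(B, H) = √((-5 + B)*(-1) + (-8 + 4)) = √((5 - B) - 4) = √(1 - B))
(-2376 - 1102)/L(50, -45) + 393/207 = (-2376 - 1102)/(√(1 - 1*50)) + 393/207 = -3478/√(1 - 50) + 393*(1/207) = -3478*(-I/7) + 131/69 = -(-3478)*I/7 + 131/69 = 3478*I/7 + 131/69 = 131/69 + 3478*I/7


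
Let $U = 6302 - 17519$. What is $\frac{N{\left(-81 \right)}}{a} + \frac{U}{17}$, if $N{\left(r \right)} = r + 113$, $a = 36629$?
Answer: $- \frac{410866949}{622693} \approx -659.82$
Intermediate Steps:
$U = -11217$ ($U = 6302 - 17519 = -11217$)
$N{\left(r \right)} = 113 + r$
$\frac{N{\left(-81 \right)}}{a} + \frac{U}{17} = \frac{113 - 81}{36629} - \frac{11217}{17} = 32 \cdot \frac{1}{36629} - \frac{11217}{17} = \frac{32}{36629} - \frac{11217}{17} = - \frac{410866949}{622693}$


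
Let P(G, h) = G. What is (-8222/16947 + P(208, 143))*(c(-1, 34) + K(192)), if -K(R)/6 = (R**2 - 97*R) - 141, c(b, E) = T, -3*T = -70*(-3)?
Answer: -382144556656/16947 ≈ -2.2549e+7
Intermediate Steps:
T = -70 (T = -(-70)*(-3)/3 = -1/3*210 = -70)
c(b, E) = -70
K(R) = 846 - 6*R**2 + 582*R (K(R) = -6*((R**2 - 97*R) - 141) = -6*(-141 + R**2 - 97*R) = 846 - 6*R**2 + 582*R)
(-8222/16947 + P(208, 143))*(c(-1, 34) + K(192)) = (-8222/16947 + 208)*(-70 + (846 - 6*192**2 + 582*192)) = (-8222*1/16947 + 208)*(-70 + (846 - 6*36864 + 111744)) = (-8222/16947 + 208)*(-70 + (846 - 221184 + 111744)) = 3516754*(-70 - 108594)/16947 = (3516754/16947)*(-108664) = -382144556656/16947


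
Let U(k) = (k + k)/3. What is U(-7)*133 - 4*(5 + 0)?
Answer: -1922/3 ≈ -640.67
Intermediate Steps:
U(k) = 2*k/3 (U(k) = (2*k)/3 = 2*k/3)
U(-7)*133 - 4*(5 + 0) = ((2/3)*(-7))*133 - 4*(5 + 0) = -14/3*133 - 4*5 = -1862/3 - 20 = -1922/3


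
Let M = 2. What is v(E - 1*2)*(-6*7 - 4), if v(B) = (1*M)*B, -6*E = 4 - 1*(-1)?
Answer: 782/3 ≈ 260.67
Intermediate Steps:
E = -⅚ (E = -(4 - 1*(-1))/6 = -(4 + 1)/6 = -⅙*5 = -⅚ ≈ -0.83333)
v(B) = 2*B (v(B) = (1*2)*B = 2*B)
v(E - 1*2)*(-6*7 - 4) = (2*(-⅚ - 1*2))*(-6*7 - 4) = (2*(-⅚ - 2))*(-42 - 4) = (2*(-17/6))*(-46) = -17/3*(-46) = 782/3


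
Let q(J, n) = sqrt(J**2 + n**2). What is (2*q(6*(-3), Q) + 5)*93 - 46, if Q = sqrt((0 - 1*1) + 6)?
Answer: 419 + 186*sqrt(329) ≈ 3792.7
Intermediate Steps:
Q = sqrt(5) (Q = sqrt((0 - 1) + 6) = sqrt(-1 + 6) = sqrt(5) ≈ 2.2361)
(2*q(6*(-3), Q) + 5)*93 - 46 = (2*sqrt((6*(-3))**2 + (sqrt(5))**2) + 5)*93 - 46 = (2*sqrt((-18)**2 + 5) + 5)*93 - 46 = (2*sqrt(324 + 5) + 5)*93 - 46 = (2*sqrt(329) + 5)*93 - 46 = (5 + 2*sqrt(329))*93 - 46 = (465 + 186*sqrt(329)) - 46 = 419 + 186*sqrt(329)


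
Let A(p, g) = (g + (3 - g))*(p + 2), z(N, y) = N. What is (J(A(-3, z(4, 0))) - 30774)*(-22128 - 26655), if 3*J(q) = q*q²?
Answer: 1501687089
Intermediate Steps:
A(p, g) = 6 + 3*p (A(p, g) = 3*(2 + p) = 6 + 3*p)
J(q) = q³/3 (J(q) = (q*q²)/3 = q³/3)
(J(A(-3, z(4, 0))) - 30774)*(-22128 - 26655) = ((6 + 3*(-3))³/3 - 30774)*(-22128 - 26655) = ((6 - 9)³/3 - 30774)*(-48783) = ((⅓)*(-3)³ - 30774)*(-48783) = ((⅓)*(-27) - 30774)*(-48783) = (-9 - 30774)*(-48783) = -30783*(-48783) = 1501687089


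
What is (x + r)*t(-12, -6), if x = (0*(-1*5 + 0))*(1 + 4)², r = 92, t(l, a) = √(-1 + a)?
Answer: 92*I*√7 ≈ 243.41*I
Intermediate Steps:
x = 0 (x = (0*(-5 + 0))*5² = (0*(-5))*25 = 0*25 = 0)
(x + r)*t(-12, -6) = (0 + 92)*√(-1 - 6) = 92*√(-7) = 92*(I*√7) = 92*I*√7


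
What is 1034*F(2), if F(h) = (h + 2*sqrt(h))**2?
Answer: 12408 + 8272*sqrt(2) ≈ 24106.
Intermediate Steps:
1034*F(2) = 1034*(2 + 2*sqrt(2))**2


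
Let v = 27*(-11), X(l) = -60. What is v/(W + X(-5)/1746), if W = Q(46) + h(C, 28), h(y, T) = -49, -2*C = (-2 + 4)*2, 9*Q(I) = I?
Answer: 259281/38345 ≈ 6.7618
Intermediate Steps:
Q(I) = I/9
C = -2 (C = -(-2 + 4)*2/2 = -2 ≈ -2.0000)
v = -297
W = -395/9 (W = (⅑)*46 - 49 = 46/9 - 49 = -395/9 ≈ -43.889)
v/(W + X(-5)/1746) = -297/(-395/9 - 60/1746) = -297/(-395/9 - 60*1/1746) = -297/(-395/9 - 10/291) = -297/(-38345/873) = -297*(-873/38345) = 259281/38345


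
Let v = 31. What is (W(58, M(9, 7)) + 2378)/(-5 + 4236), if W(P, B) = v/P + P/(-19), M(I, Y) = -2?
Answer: 2617781/4662562 ≈ 0.56145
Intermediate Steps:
W(P, B) = 31/P - P/19 (W(P, B) = 31/P + P/(-19) = 31/P + P*(-1/19) = 31/P - P/19)
(W(58, M(9, 7)) + 2378)/(-5 + 4236) = ((31/58 - 1/19*58) + 2378)/(-5 + 4236) = ((31*(1/58) - 58/19) + 2378)/4231 = ((31/58 - 58/19) + 2378)*(1/4231) = (-2775/1102 + 2378)*(1/4231) = (2617781/1102)*(1/4231) = 2617781/4662562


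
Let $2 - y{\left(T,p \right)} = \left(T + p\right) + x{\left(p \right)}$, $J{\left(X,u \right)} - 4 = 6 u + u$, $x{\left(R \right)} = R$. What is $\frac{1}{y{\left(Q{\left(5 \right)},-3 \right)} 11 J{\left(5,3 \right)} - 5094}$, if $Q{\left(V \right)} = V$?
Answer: $- \frac{1}{4269} \approx -0.00023425$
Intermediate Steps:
$J{\left(X,u \right)} = 4 + 7 u$ ($J{\left(X,u \right)} = 4 + \left(6 u + u\right) = 4 + 7 u$)
$y{\left(T,p \right)} = 2 - T - 2 p$ ($y{\left(T,p \right)} = 2 - \left(\left(T + p\right) + p\right) = 2 - \left(T + 2 p\right) = 2 - T - 2 p$)
$\frac{1}{y{\left(Q{\left(5 \right)},-3 \right)} 11 J{\left(5,3 \right)} - 5094} = \frac{1}{\left(2 - 5 - -6\right) 11 \left(4 + 7 \cdot 3\right) - 5094} = \frac{1}{\left(2 - 5 + 6\right) 11 \left(4 + 21\right) - 5094} = \frac{1}{3 \cdot 11 \cdot 25 - 5094} = \frac{1}{33 \cdot 25 - 5094} = \frac{1}{825 - 5094} = \frac{1}{-4269} = - \frac{1}{4269}$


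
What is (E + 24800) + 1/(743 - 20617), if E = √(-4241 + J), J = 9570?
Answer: 494326001/19874 ≈ 24873.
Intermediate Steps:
E = 73 (E = √(-4241 + 9570) = √5329 = 73)
(E + 24800) + 1/(743 - 20617) = (73 + 24800) + 1/(743 - 20617) = 24873 + 1/(-19874) = 24873 - 1/19874 = 494326001/19874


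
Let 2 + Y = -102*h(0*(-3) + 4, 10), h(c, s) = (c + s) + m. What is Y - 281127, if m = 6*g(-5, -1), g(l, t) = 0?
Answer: -282557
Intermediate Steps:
m = 0 (m = 6*0 = 0)
h(c, s) = c + s (h(c, s) = (c + s) + 0 = c + s)
Y = -1430 (Y = -2 - 102*((0*(-3) + 4) + 10) = -2 - 102*((0 + 4) + 10) = -2 - 102*(4 + 10) = -2 - 102*14 = -2 - 1428 = -1430)
Y - 281127 = -1430 - 281127 = -282557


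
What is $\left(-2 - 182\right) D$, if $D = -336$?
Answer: $61824$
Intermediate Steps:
$\left(-2 - 182\right) D = \left(-2 - 182\right) \left(-336\right) = \left(-184\right) \left(-336\right) = 61824$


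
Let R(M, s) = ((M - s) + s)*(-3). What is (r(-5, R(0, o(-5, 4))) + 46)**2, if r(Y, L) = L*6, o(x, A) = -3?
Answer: 2116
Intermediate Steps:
R(M, s) = -3*M (R(M, s) = M*(-3) = -3*M)
r(Y, L) = 6*L
(r(-5, R(0, o(-5, 4))) + 46)**2 = (6*(-3*0) + 46)**2 = (6*0 + 46)**2 = (0 + 46)**2 = 46**2 = 2116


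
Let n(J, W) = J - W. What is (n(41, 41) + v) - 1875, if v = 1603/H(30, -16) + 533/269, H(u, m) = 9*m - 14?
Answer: -80038243/42502 ≈ -1883.2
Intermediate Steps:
H(u, m) = -14 + 9*m
v = -346993/42502 (v = 1603/(-14 + 9*(-16)) + 533/269 = 1603/(-14 - 144) + 533*(1/269) = 1603/(-158) + 533/269 = 1603*(-1/158) + 533/269 = -1603/158 + 533/269 = -346993/42502 ≈ -8.1642)
(n(41, 41) + v) - 1875 = ((41 - 1*41) - 346993/42502) - 1875 = ((41 - 41) - 346993/42502) - 1875 = (0 - 346993/42502) - 1875 = -346993/42502 - 1875 = -80038243/42502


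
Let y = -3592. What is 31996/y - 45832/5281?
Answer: -83399855/4742338 ≈ -17.586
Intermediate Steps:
31996/y - 45832/5281 = 31996/(-3592) - 45832/5281 = 31996*(-1/3592) - 45832*1/5281 = -7999/898 - 45832/5281 = -83399855/4742338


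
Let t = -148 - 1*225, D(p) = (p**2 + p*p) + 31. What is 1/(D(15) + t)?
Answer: 1/108 ≈ 0.0092593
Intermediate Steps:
D(p) = 31 + 2*p**2 (D(p) = (p**2 + p**2) + 31 = 2*p**2 + 31 = 31 + 2*p**2)
t = -373 (t = -148 - 225 = -373)
1/(D(15) + t) = 1/((31 + 2*15**2) - 373) = 1/((31 + 2*225) - 373) = 1/((31 + 450) - 373) = 1/(481 - 373) = 1/108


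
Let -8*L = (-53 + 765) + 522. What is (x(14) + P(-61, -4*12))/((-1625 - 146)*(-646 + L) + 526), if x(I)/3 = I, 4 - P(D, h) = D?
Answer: 428/5671075 ≈ 7.5471e-5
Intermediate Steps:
P(D, h) = 4 - D
L = -617/4 (L = -((-53 + 765) + 522)/8 = -(712 + 522)/8 = -⅛*1234 = -617/4 ≈ -154.25)
x(I) = 3*I
(x(14) + P(-61, -4*12))/((-1625 - 146)*(-646 + L) + 526) = (3*14 + (4 - 1*(-61)))/((-1625 - 146)*(-646 - 617/4) + 526) = (42 + (4 + 61))/(-1771*(-3201/4) + 526) = (42 + 65)/(5668971/4 + 526) = 107/(5671075/4) = 107*(4/5671075) = 428/5671075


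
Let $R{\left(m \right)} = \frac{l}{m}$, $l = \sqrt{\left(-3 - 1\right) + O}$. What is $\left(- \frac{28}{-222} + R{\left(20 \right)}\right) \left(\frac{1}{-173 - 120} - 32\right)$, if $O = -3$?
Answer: $- \frac{131278}{32523} - \frac{9377 i \sqrt{7}}{5860} \approx -4.0365 - 4.2337 i$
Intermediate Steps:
$l = i \sqrt{7}$ ($l = \sqrt{\left(-3 - 1\right) - 3} = \sqrt{-4 - 3} = \sqrt{-7} = i \sqrt{7} \approx 2.6458 i$)
$R{\left(m \right)} = \frac{i \sqrt{7}}{m}$
$\left(- \frac{28}{-222} + R{\left(20 \right)}\right) \left(\frac{1}{-173 - 120} - 32\right) = \left(- \frac{28}{-222} + \frac{i \sqrt{7}}{20}\right) \left(\frac{1}{-173 - 120} - 32\right) = \left(\left(-28\right) \left(- \frac{1}{222}\right) + i \sqrt{7} \cdot \frac{1}{20}\right) \left(\frac{1}{-293} - 32\right) = \left(\frac{14}{111} + \frac{i \sqrt{7}}{20}\right) \left(- \frac{1}{293} - 32\right) = \left(\frac{14}{111} + \frac{i \sqrt{7}}{20}\right) \left(- \frac{9377}{293}\right) = - \frac{131278}{32523} - \frac{9377 i \sqrt{7}}{5860}$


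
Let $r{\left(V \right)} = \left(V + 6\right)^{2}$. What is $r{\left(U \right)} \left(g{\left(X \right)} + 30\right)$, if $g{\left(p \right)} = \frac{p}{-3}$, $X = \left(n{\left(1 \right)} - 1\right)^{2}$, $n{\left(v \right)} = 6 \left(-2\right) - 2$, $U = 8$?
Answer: $-8820$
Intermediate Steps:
$n{\left(v \right)} = -14$ ($n{\left(v \right)} = -12 - 2 = -14$)
$r{\left(V \right)} = \left(6 + V\right)^{2}$
$X = 225$ ($X = \left(-14 - 1\right)^{2} = \left(-15\right)^{2} = 225$)
$g{\left(p \right)} = - \frac{p}{3}$ ($g{\left(p \right)} = p \left(- \frac{1}{3}\right) = - \frac{p}{3}$)
$r{\left(U \right)} \left(g{\left(X \right)} + 30\right) = \left(6 + 8\right)^{2} \left(\left(- \frac{1}{3}\right) 225 + 30\right) = 14^{2} \left(-75 + 30\right) = 196 \left(-45\right) = -8820$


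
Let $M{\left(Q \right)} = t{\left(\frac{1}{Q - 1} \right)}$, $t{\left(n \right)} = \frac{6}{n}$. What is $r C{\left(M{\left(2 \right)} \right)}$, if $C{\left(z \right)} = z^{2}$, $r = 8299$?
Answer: $298764$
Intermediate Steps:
$M{\left(Q \right)} = -6 + 6 Q$ ($M{\left(Q \right)} = \frac{6}{\frac{1}{Q - 1}} = \frac{6}{\frac{1}{-1 + Q}} = 6 \left(-1 + Q\right) = -6 + 6 Q$)
$r C{\left(M{\left(2 \right)} \right)} = 8299 \left(-6 + 6 \cdot 2\right)^{2} = 8299 \left(-6 + 12\right)^{2} = 8299 \cdot 6^{2} = 8299 \cdot 36 = 298764$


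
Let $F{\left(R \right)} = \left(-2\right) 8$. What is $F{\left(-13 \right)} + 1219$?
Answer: $1203$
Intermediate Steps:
$F{\left(R \right)} = -16$
$F{\left(-13 \right)} + 1219 = -16 + 1219 = 1203$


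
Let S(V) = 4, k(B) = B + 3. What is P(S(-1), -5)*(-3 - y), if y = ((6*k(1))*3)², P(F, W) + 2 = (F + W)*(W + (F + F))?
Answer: 25935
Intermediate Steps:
k(B) = 3 + B
P(F, W) = -2 + (F + W)*(W + 2*F) (P(F, W) = -2 + (F + W)*(W + (F + F)) = -2 + (F + W)*(W + 2*F))
y = 5184 (y = ((6*(3 + 1))*3)² = ((6*4)*3)² = (24*3)² = 72² = 5184)
P(S(-1), -5)*(-3 - y) = (-2 + (-5)² + 2*4² + 3*4*(-5))*(-3 - 1*5184) = (-2 + 25 + 2*16 - 60)*(-3 - 5184) = (-2 + 25 + 32 - 60)*(-5187) = -5*(-5187) = 25935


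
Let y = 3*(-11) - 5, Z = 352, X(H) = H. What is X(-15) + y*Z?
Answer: -13391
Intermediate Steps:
y = -38 (y = -33 - 5 = -38)
X(-15) + y*Z = -15 - 38*352 = -15 - 13376 = -13391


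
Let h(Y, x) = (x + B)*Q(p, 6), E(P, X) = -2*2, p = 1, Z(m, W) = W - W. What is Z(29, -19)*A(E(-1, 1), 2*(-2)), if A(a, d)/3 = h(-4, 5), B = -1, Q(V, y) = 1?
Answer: 0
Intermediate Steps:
Z(m, W) = 0
E(P, X) = -4
h(Y, x) = -1 + x (h(Y, x) = (x - 1)*1 = (-1 + x)*1 = -1 + x)
A(a, d) = 12 (A(a, d) = 3*(-1 + 5) = 3*4 = 12)
Z(29, -19)*A(E(-1, 1), 2*(-2)) = 0*12 = 0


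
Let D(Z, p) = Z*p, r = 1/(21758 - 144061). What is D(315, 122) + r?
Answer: 4700104289/122303 ≈ 38430.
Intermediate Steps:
r = -1/122303 (r = 1/(-122303) = -1/122303 ≈ -8.1764e-6)
D(315, 122) + r = 315*122 - 1/122303 = 38430 - 1/122303 = 4700104289/122303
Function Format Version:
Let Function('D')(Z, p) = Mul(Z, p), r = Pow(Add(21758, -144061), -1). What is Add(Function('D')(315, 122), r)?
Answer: Rational(4700104289, 122303) ≈ 38430.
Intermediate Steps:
r = Rational(-1, 122303) (r = Pow(-122303, -1) = Rational(-1, 122303) ≈ -8.1764e-6)
Add(Function('D')(315, 122), r) = Add(Mul(315, 122), Rational(-1, 122303)) = Add(38430, Rational(-1, 122303)) = Rational(4700104289, 122303)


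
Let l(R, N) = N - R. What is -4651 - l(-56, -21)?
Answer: -4686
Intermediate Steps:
-4651 - l(-56, -21) = -4651 - (-21 - 1*(-56)) = -4651 - (-21 + 56) = -4651 - 1*35 = -4651 - 35 = -4686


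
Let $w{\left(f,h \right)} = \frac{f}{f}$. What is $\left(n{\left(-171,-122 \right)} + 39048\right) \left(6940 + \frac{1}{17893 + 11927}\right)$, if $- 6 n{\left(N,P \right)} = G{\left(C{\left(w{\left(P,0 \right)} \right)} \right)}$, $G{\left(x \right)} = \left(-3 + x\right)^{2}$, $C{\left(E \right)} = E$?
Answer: $\frac{12121315365371}{44730} \approx 2.7099 \cdot 10^{8}$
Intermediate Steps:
$w{\left(f,h \right)} = 1$
$n{\left(N,P \right)} = - \frac{2}{3}$ ($n{\left(N,P \right)} = - \frac{\left(-3 + 1\right)^{2}}{6} = - \frac{\left(-2\right)^{2}}{6} = \left(- \frac{1}{6}\right) 4 = - \frac{2}{3}$)
$\left(n{\left(-171,-122 \right)} + 39048\right) \left(6940 + \frac{1}{17893 + 11927}\right) = \left(- \frac{2}{3} + 39048\right) \left(6940 + \frac{1}{17893 + 11927}\right) = \frac{117142 \left(6940 + \frac{1}{29820}\right)}{3} = \frac{117142}{3} \cdot \frac{206950801}{29820} = \frac{12121315365371}{44730}$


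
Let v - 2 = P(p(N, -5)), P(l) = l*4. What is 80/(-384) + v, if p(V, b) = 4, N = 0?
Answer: 427/24 ≈ 17.792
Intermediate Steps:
P(l) = 4*l
v = 18 (v = 2 + 4*4 = 2 + 16 = 18)
80/(-384) + v = 80/(-384) + 18 = 80*(-1/384) + 18 = -5/24 + 18 = 427/24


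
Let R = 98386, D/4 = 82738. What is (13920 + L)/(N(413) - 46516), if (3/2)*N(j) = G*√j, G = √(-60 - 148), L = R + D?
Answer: -23195912769/2434248490 - 664887*I*√5369/1217124245 ≈ -9.529 - 0.040028*I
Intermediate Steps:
D = 330952 (D = 4*82738 = 330952)
L = 429338 (L = 98386 + 330952 = 429338)
G = 4*I*√13 (G = √(-208) = 4*I*√13 ≈ 14.422*I)
N(j) = 8*I*√13*√j/3 (N(j) = 2*((4*I*√13)*√j)/3 = 2*(4*I*√13*√j)/3 = 8*I*√13*√j/3)
(13920 + L)/(N(413) - 46516) = (13920 + 429338)/(8*I*√13*√413/3 - 46516) = 443258/(8*I*√5369/3 - 46516) = 443258/(-46516 + 8*I*√5369/3)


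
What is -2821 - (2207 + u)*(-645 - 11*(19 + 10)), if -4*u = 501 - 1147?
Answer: 2280413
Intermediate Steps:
u = 323/2 (u = -(501 - 1147)/4 = -1/4*(-646) = 323/2 ≈ 161.50)
-2821 - (2207 + u)*(-645 - 11*(19 + 10)) = -2821 - (2207 + 323/2)*(-645 - 11*(19 + 10)) = -2821 - 4737*(-645 - 11*29)/2 = -2821 - 4737*(-645 - 319)/2 = -2821 - 4737*(-964)/2 = -2821 - 1*(-2283234) = -2821 + 2283234 = 2280413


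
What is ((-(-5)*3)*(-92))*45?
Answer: -62100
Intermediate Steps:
((-(-5)*3)*(-92))*45 = ((-1*(-5)*3)*(-92))*45 = ((5*3)*(-92))*45 = (15*(-92))*45 = -1380*45 = -62100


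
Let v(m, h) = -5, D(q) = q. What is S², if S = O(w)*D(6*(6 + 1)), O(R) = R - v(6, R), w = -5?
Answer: 0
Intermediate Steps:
O(R) = 5 + R (O(R) = R - 1*(-5) = R + 5 = 5 + R)
S = 0 (S = (5 - 5)*(6*(6 + 1)) = 0*(6*7) = 0*42 = 0)
S² = 0² = 0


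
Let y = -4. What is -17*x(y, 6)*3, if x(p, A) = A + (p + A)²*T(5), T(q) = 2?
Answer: -714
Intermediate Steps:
x(p, A) = A + 2*(A + p)² (x(p, A) = A + (p + A)²*2 = A + (A + p)²*2 = A + 2*(A + p)²)
-17*x(y, 6)*3 = -17*(6 + 2*(6 - 4)²)*3 = -17*(6 + 2*2²)*3 = -17*(6 + 2*4)*3 = -17*(6 + 8)*3 = -17*14*3 = -238*3 = -714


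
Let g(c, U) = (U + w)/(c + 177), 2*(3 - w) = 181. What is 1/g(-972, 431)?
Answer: -530/229 ≈ -2.3144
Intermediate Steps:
w = -175/2 (w = 3 - ½*181 = 3 - 181/2 = -175/2 ≈ -87.500)
g(c, U) = (-175/2 + U)/(177 + c) (g(c, U) = (U - 175/2)/(c + 177) = (-175/2 + U)/(177 + c))
1/g(-972, 431) = 1/((-175/2 + 431)/(177 - 972)) = 1/((687/2)/(-795)) = 1/(-1/795*687/2) = 1/(-229/530) = -530/229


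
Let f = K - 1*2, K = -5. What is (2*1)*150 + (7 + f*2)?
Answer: 293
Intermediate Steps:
f = -7 (f = -5 - 1*2 = -5 - 2 = -7)
(2*1)*150 + (7 + f*2) = (2*1)*150 + (7 - 7*2) = 2*150 + (7 - 14) = 300 - 7 = 293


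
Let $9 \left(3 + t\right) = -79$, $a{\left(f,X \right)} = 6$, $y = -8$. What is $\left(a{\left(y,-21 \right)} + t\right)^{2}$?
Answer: $\frac{2704}{81} \approx 33.383$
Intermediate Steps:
$t = - \frac{106}{9}$ ($t = -3 + \frac{1}{9} \left(-79\right) = -3 - \frac{79}{9} = - \frac{106}{9} \approx -11.778$)
$\left(a{\left(y,-21 \right)} + t\right)^{2} = \left(6 - \frac{106}{9}\right)^{2} = \left(- \frac{52}{9}\right)^{2} = \frac{2704}{81}$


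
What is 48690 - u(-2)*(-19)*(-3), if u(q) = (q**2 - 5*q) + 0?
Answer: 47892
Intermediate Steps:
u(q) = q**2 - 5*q
48690 - u(-2)*(-19)*(-3) = 48690 - -2*(-5 - 2)*(-19)*(-3) = 48690 - -2*(-7)*(-19)*(-3) = 48690 - 14*(-19)*(-3) = 48690 - (-266)*(-3) = 48690 - 1*798 = 48690 - 798 = 47892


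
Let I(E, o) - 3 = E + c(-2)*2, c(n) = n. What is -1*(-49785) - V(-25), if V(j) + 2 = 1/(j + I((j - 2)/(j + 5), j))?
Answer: 24545011/493 ≈ 49787.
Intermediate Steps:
I(E, o) = -1 + E (I(E, o) = 3 + (E - 2*2) = 3 + (E - 4) = 3 + (-4 + E) = -1 + E)
V(j) = -2 + 1/(-1 + j + (-2 + j)/(5 + j)) (V(j) = -2 + 1/(j + (-1 + (j - 2)/(j + 5))) = -2 + 1/(j + (-1 + (-2 + j)/(5 + j))) = -2 + 1/(-1 + j + (-2 + j)/(5 + j)))
-1*(-49785) - V(-25) = -1*(-49785) - (19 - 9*(-25) - 2*(-25)²)/(-7 + (-25)² + 5*(-25)) = 49785 - (19 + 225 - 2*625)/(-7 + 625 - 125) = 49785 - (19 + 225 - 1250)/493 = 49785 - (-1006)/493 = 49785 - 1*(-1006/493) = 49785 + 1006/493 = 24545011/493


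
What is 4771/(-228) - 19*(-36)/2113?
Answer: -9925171/481764 ≈ -20.602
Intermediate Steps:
4771/(-228) - 19*(-36)/2113 = 4771*(-1/228) + 684*(1/2113) = -4771/228 + 684/2113 = -9925171/481764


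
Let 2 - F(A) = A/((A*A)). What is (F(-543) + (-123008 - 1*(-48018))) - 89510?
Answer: -89322413/543 ≈ -1.6450e+5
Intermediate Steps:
F(A) = 2 - 1/A (F(A) = 2 - A/(A*A) = 2 - A/(A²) = 2 - A/A² = 2 - 1/A)
(F(-543) + (-123008 - 1*(-48018))) - 89510 = ((2 - 1/(-543)) + (-123008 - 1*(-48018))) - 89510 = ((2 - 1*(-1/543)) + (-123008 + 48018)) - 89510 = ((2 + 1/543) - 74990) - 89510 = (1087/543 - 74990) - 89510 = -40718483/543 - 89510 = -89322413/543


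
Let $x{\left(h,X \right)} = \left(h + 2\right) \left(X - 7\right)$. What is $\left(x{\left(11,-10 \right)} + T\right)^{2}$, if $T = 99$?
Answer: $14884$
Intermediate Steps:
$x{\left(h,X \right)} = \left(-7 + X\right) \left(2 + h\right)$ ($x{\left(h,X \right)} = \left(2 + h\right) \left(-7 + X\right) = \left(-7 + X\right) \left(2 + h\right)$)
$\left(x{\left(11,-10 \right)} + T\right)^{2} = \left(\left(-14 - 77 + 2 \left(-10\right) - 110\right) + 99\right)^{2} = \left(\left(-14 - 77 - 20 - 110\right) + 99\right)^{2} = \left(-221 + 99\right)^{2} = \left(-122\right)^{2} = 14884$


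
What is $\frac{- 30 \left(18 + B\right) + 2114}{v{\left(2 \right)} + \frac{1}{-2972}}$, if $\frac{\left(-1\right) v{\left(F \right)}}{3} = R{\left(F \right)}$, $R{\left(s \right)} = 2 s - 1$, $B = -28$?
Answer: $- \frac{7174408}{26749} \approx -268.21$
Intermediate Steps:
$R{\left(s \right)} = -1 + 2 s$
$v{\left(F \right)} = 3 - 6 F$ ($v{\left(F \right)} = - 3 \left(-1 + 2 F\right) = 3 - 6 F$)
$\frac{- 30 \left(18 + B\right) + 2114}{v{\left(2 \right)} + \frac{1}{-2972}} = \frac{- 30 \left(18 - 28\right) + 2114}{\left(3 - 12\right) + \frac{1}{-2972}} = \frac{\left(-30\right) \left(-10\right) + 2114}{\left(3 - 12\right) - \frac{1}{2972}} = \frac{300 + 2114}{-9 - \frac{1}{2972}} = \frac{2414}{- \frac{26749}{2972}} = 2414 \left(- \frac{2972}{26749}\right) = - \frac{7174408}{26749}$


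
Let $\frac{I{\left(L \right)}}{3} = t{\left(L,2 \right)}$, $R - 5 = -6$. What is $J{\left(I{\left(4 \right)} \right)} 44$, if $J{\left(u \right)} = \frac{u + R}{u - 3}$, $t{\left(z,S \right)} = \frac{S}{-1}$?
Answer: $\frac{308}{9} \approx 34.222$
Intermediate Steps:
$t{\left(z,S \right)} = - S$ ($t{\left(z,S \right)} = S \left(-1\right) = - S$)
$R = -1$ ($R = 5 - 6 = -1$)
$I{\left(L \right)} = -6$ ($I{\left(L \right)} = 3 \left(\left(-1\right) 2\right) = 3 \left(-2\right) = -6$)
$J{\left(u \right)} = \frac{-1 + u}{-3 + u}$ ($J{\left(u \right)} = \frac{u - 1}{u - 3} = \frac{-1 + u}{-3 + u}$)
$J{\left(I{\left(4 \right)} \right)} 44 = \frac{-1 - 6}{-3 - 6} \cdot 44 = \frac{1}{-9} \left(-7\right) 44 = \left(- \frac{1}{9}\right) \left(-7\right) 44 = \frac{7}{9} \cdot 44 = \frac{308}{9}$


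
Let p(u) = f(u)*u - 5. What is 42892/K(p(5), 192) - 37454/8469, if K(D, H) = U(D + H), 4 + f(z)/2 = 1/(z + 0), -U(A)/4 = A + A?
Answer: -101974379/2523762 ≈ -40.406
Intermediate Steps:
U(A) = -8*A (U(A) = -4*(A + A) = -8*A)
f(z) = -8 + 2/z (f(z) = -8 + 2/(z + 0) = -8 + 2/z)
p(u) = -5 + u*(-8 + 2/u) (p(u) = (-8 + 2/u)*u - 5 = u*(-8 + 2/u) - 5 = -5 + u*(-8 + 2/u))
K(D, H) = -8*D - 8*H (K(D, H) = -8*(D + H) = -8*D - 8*H)
42892/K(p(5), 192) - 37454/8469 = 42892/(-8*(-3 - 8*5) - 8*192) - 37454/8469 = 42892/(-8*(-3 - 40) - 1536) - 37454*1/8469 = 42892/(-8*(-43) - 1536) - 37454/8469 = 42892/(344 - 1536) - 37454/8469 = 42892/(-1192) - 37454/8469 = 42892*(-1/1192) - 37454/8469 = -10723/298 - 37454/8469 = -101974379/2523762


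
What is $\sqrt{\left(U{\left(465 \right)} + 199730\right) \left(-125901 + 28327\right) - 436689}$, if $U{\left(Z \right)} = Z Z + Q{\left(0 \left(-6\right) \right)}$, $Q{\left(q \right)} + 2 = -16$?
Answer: $i \sqrt{40585073527} \approx 2.0146 \cdot 10^{5} i$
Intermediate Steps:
$Q{\left(q \right)} = -18$ ($Q{\left(q \right)} = -2 - 16 = -18$)
$U{\left(Z \right)} = -18 + Z^{2}$ ($U{\left(Z \right)} = Z Z - 18 = Z^{2} - 18 = -18 + Z^{2}$)
$\sqrt{\left(U{\left(465 \right)} + 199730\right) \left(-125901 + 28327\right) - 436689} = \sqrt{\left(\left(-18 + 465^{2}\right) + 199730\right) \left(-125901 + 28327\right) - 436689} = \sqrt{\left(\left(-18 + 216225\right) + 199730\right) \left(-97574\right) - 436689} = \sqrt{\left(216207 + 199730\right) \left(-97574\right) - 436689} = \sqrt{415937 \left(-97574\right) - 436689} = \sqrt{-40584636838 - 436689} = \sqrt{-40585073527} = i \sqrt{40585073527}$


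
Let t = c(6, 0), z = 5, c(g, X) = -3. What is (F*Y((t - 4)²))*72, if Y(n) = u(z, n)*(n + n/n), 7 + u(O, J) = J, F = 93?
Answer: 14061600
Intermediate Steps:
u(O, J) = -7 + J
t = -3
Y(n) = (1 + n)*(-7 + n) (Y(n) = (-7 + n)*(n + n/n) = (-7 + n)*(n + 1) = (-7 + n)*(1 + n) = (1 + n)*(-7 + n))
(F*Y((t - 4)²))*72 = (93*((1 + (-3 - 4)²)*(-7 + (-3 - 4)²)))*72 = (93*((1 + (-7)²)*(-7 + (-7)²)))*72 = (93*((1 + 49)*(-7 + 49)))*72 = (93*(50*42))*72 = (93*2100)*72 = 195300*72 = 14061600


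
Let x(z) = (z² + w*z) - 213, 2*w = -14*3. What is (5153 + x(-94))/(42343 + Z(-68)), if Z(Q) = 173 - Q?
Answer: 7875/21292 ≈ 0.36986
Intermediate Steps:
w = -21 (w = (-14*3)/2 = (½)*(-42) = -21)
x(z) = -213 + z² - 21*z (x(z) = (z² - 21*z) - 213 = -213 + z² - 21*z)
(5153 + x(-94))/(42343 + Z(-68)) = (5153 + (-213 + (-94)² - 21*(-94)))/(42343 + (173 - 1*(-68))) = (5153 + (-213 + 8836 + 1974))/(42343 + (173 + 68)) = (5153 + 10597)/(42343 + 241) = 15750/42584 = 15750*(1/42584) = 7875/21292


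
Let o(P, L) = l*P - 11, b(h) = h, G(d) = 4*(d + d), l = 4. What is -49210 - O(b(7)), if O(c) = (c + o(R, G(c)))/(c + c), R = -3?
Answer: -344462/7 ≈ -49209.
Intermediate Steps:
G(d) = 8*d (G(d) = 4*(2*d) = 8*d)
o(P, L) = -11 + 4*P (o(P, L) = 4*P - 11 = -11 + 4*P)
O(c) = (-23 + c)/(2*c) (O(c) = (c + (-11 + 4*(-3)))/(c + c) = (c + (-11 - 12))/((2*c)) = (c - 23)*(1/(2*c)) = (-23 + c)*(1/(2*c)) = (-23 + c)/(2*c))
-49210 - O(b(7)) = -49210 - (-23 + 7)/(2*7) = -49210 - (-16)/(2*7) = -49210 - 1*(-8/7) = -49210 + 8/7 = -344462/7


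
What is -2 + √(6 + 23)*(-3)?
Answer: -2 - 3*√29 ≈ -18.155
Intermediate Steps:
-2 + √(6 + 23)*(-3) = -2 + √29*(-3) = -2 - 3*√29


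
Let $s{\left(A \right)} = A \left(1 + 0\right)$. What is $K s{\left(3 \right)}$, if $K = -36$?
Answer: $-108$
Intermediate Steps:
$s{\left(A \right)} = A$ ($s{\left(A \right)} = A 1 = A$)
$K s{\left(3 \right)} = \left(-36\right) 3 = -108$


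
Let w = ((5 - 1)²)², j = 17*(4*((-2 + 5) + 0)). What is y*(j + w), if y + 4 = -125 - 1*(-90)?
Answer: -17940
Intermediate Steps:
y = -39 (y = -4 + (-125 - 1*(-90)) = -4 + (-125 + 90) = -4 - 35 = -39)
j = 204 (j = 17*(4*(3 + 0)) = 17*(4*3) = 17*12 = 204)
w = 256 (w = (4²)² = 16² = 256)
y*(j + w) = -39*(204 + 256) = -39*460 = -17940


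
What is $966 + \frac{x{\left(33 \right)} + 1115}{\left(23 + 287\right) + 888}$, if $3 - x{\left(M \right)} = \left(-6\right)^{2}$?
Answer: $\frac{579175}{599} \approx 966.9$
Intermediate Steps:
$x{\left(M \right)} = -33$ ($x{\left(M \right)} = 3 - \left(-6\right)^{2} = 3 - 36 = -33$)
$966 + \frac{x{\left(33 \right)} + 1115}{\left(23 + 287\right) + 888} = 966 + \frac{-33 + 1115}{\left(23 + 287\right) + 888} = 966 + \frac{1082}{310 + 888} = 966 + \frac{1082}{1198} = 966 + 1082 \cdot \frac{1}{1198} = 966 + \frac{541}{599} = \frac{579175}{599}$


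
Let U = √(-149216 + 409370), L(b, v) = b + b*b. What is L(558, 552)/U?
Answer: 51987*√28906/14453 ≈ 611.55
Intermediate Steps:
L(b, v) = b + b²
U = 3*√28906 (U = √260154 = 3*√28906 ≈ 510.05)
L(558, 552)/U = (558*(1 + 558))/((3*√28906)) = (558*559)*(√28906/86718) = 311922*(√28906/86718) = 51987*√28906/14453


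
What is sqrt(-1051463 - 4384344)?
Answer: I*sqrt(5435807) ≈ 2331.5*I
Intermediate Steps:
sqrt(-1051463 - 4384344) = sqrt(-5435807) = I*sqrt(5435807)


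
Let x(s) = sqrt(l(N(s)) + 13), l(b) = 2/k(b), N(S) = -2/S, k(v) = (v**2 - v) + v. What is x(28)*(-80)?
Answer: -720*sqrt(5) ≈ -1610.0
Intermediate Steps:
k(v) = v**2
l(b) = 2/b**2 (l(b) = 2/(b**2) = 2/b**2)
x(s) = sqrt(13 + s**2/2) (x(s) = sqrt(2/(-2/s)**2 + 13) = sqrt(2*(s**2/4) + 13) = sqrt(s**2/2 + 13) = sqrt(13 + s**2/2))
x(28)*(-80) = (sqrt(52 + 2*28**2)/2)*(-80) = (sqrt(52 + 2*784)/2)*(-80) = (sqrt(52 + 1568)/2)*(-80) = (sqrt(1620)/2)*(-80) = ((18*sqrt(5))/2)*(-80) = (9*sqrt(5))*(-80) = -720*sqrt(5)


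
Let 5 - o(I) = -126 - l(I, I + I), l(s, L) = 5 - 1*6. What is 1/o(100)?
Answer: 1/130 ≈ 0.0076923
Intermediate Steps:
l(s, L) = -1 (l(s, L) = 5 - 6 = -1)
o(I) = 130 (o(I) = 5 - (-126 - 1*(-1)) = 5 - (-126 + 1) = 5 - 1*(-125) = 5 + 125 = 130)
1/o(100) = 1/130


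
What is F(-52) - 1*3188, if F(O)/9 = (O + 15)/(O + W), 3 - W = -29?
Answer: -63427/20 ≈ -3171.4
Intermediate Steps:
W = 32 (W = 3 - 1*(-29) = 3 + 29 = 32)
F(O) = 9*(15 + O)/(32 + O) (F(O) = 9*((O + 15)/(O + 32)) = 9*((15 + O)/(32 + O)) = 9*(15 + O)/(32 + O))
F(-52) - 1*3188 = 9*(15 - 52)/(32 - 52) - 1*3188 = 9*(-37)/(-20) - 3188 = 9*(-1/20)*(-37) - 3188 = 333/20 - 3188 = -63427/20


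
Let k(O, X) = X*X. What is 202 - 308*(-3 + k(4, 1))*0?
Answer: 202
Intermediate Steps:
k(O, X) = X²
202 - 308*(-3 + k(4, 1))*0 = 202 - 308*(-3 + 1²)*0 = 202 - 308*(-3 + 1)*0 = 202 - (-616)*0 = 202 - 308*0 = 202 + 0 = 202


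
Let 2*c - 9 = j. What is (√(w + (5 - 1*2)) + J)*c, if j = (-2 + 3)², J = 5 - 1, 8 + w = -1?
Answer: 20 + 5*I*√6 ≈ 20.0 + 12.247*I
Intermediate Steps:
w = -9 (w = -8 - 1 = -9)
J = 4
j = 1 (j = 1² = 1)
c = 5 (c = 9/2 + (½)*1 = 9/2 + ½ = 5)
(√(w + (5 - 1*2)) + J)*c = (√(-9 + (5 - 1*2)) + 4)*5 = (√(-9 + (5 - 2)) + 4)*5 = (√(-9 + 3) + 4)*5 = (√(-6) + 4)*5 = (I*√6 + 4)*5 = (4 + I*√6)*5 = 20 + 5*I*√6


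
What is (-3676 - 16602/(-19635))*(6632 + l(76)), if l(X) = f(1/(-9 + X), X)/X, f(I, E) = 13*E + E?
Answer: -159862126356/6545 ≈ -2.4425e+7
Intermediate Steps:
f(I, E) = 14*E
l(X) = 14 (l(X) = (14*X)/X = 14)
(-3676 - 16602/(-19635))*(6632 + l(76)) = (-3676 - 16602/(-19635))*(6632 + 14) = (-3676 - 16602*(-1/19635))*6646 = (-3676 + 5534/6545)*6646 = -24053886/6545*6646 = -159862126356/6545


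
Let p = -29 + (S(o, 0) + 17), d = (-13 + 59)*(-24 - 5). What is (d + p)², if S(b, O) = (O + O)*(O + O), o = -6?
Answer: 1811716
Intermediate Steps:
S(b, O) = 4*O² (S(b, O) = (2*O)*(2*O) = 4*O²)
d = -1334 (d = 46*(-29) = -1334)
p = -12 (p = -29 + (4*0² + 17) = -29 + (4*0 + 17) = -29 + (0 + 17) = -29 + 17 = -12)
(d + p)² = (-1334 - 12)² = (-1346)² = 1811716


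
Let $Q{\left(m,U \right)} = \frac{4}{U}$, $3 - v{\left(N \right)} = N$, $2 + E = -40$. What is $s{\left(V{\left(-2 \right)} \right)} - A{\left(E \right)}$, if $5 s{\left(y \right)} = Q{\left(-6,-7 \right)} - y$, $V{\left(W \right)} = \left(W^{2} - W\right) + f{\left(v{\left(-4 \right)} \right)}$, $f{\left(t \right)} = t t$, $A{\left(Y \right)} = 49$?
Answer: $- \frac{2104}{35} \approx -60.114$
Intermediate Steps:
$E = -42$ ($E = -2 - 40 = -42$)
$v{\left(N \right)} = 3 - N$
$f{\left(t \right)} = t^{2}$
$V{\left(W \right)} = 49 + W^{2} - W$ ($V{\left(W \right)} = \left(W^{2} - W\right) + \left(3 - -4\right)^{2} = \left(W^{2} - W\right) + \left(3 + 4\right)^{2} = \left(W^{2} - W\right) + 7^{2} = \left(W^{2} - W\right) + 49 = 49 + W^{2} - W$)
$s{\left(y \right)} = - \frac{4}{35} - \frac{y}{5}$ ($s{\left(y \right)} = \frac{\frac{4}{-7} - y}{5} = \frac{4 \left(- \frac{1}{7}\right) - y}{5} = \frac{- \frac{4}{7} - y}{5} = - \frac{4}{35} - \frac{y}{5}$)
$s{\left(V{\left(-2 \right)} \right)} - A{\left(E \right)} = \left(- \frac{4}{35} - \frac{49 + \left(-2\right)^{2} - -2}{5}\right) - 49 = \left(- \frac{4}{35} - \frac{49 + 4 + 2}{5}\right) - 49 = \left(- \frac{4}{35} - 11\right) - 49 = - \frac{389}{35} - 49 = - \frac{2104}{35}$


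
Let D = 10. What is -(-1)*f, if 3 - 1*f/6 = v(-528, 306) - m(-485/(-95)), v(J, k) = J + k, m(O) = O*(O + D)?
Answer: 654384/361 ≈ 1812.7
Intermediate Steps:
m(O) = O*(10 + O) (m(O) = O*(O + 10) = O*(10 + O))
f = 654384/361 (f = 18 - 6*((-528 + 306) - (-485/(-95))*(10 - 485/(-95))) = 18 - 6*(-222 - (-485*(-1/95))*(10 - 485*(-1/95))) = 18 - 6*(-222 - 97*(10 + 97/19)/19) = 18 - 6*(-222 - 97*287/(19*19)) = 18 - 6*(-222 - 1*27839/361) = 18 - 6*(-222 - 27839/361) = 18 - 6*(-107981/361) = 18 + 647886/361 = 654384/361 ≈ 1812.7)
-(-1)*f = -(-1)*654384/361 = -1*(-654384/361) = 654384/361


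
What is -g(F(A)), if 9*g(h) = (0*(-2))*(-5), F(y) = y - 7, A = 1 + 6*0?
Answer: 0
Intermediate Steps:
A = 1 (A = 1 + 0 = 1)
F(y) = -7 + y
g(h) = 0 (g(h) = ((0*(-2))*(-5))/9 = (0*(-5))/9 = (1/9)*0 = 0)
-g(F(A)) = -1*0 = 0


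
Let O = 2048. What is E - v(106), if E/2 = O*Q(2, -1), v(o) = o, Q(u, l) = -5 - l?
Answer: -16490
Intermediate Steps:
E = -16384 (E = 2*(2048*(-5 - 1*(-1))) = 2*(2048*(-5 + 1)) = 2*(2048*(-4)) = 2*(-8192) = -16384)
E - v(106) = -16384 - 1*106 = -16384 - 106 = -16490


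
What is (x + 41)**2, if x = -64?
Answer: 529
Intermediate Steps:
(x + 41)**2 = (-64 + 41)**2 = (-23)**2 = 529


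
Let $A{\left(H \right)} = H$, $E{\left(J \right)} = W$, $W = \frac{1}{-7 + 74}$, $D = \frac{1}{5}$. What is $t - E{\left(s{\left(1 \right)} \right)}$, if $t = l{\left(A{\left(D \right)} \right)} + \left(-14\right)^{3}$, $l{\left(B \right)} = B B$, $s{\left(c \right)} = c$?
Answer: $- \frac{4596158}{1675} \approx -2744.0$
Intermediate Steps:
$D = \frac{1}{5} \approx 0.2$
$W = \frac{1}{67} \approx 0.014925$
$E{\left(J \right)} = \frac{1}{67}$
$l{\left(B \right)} = B^{2}$
$t = - \frac{68599}{25}$ ($t = \left(\frac{1}{5}\right)^{2} + \left(-14\right)^{3} = \frac{1}{25} - 2744 = - \frac{68599}{25} \approx -2744.0$)
$t - E{\left(s{\left(1 \right)} \right)} = - \frac{68599}{25} - \frac{1}{67} = - \frac{4596158}{1675}$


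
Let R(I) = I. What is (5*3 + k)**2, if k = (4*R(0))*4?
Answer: 225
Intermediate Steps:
k = 0 (k = (4*0)*4 = 0*4 = 0)
(5*3 + k)**2 = (5*3 + 0)**2 = (15 + 0)**2 = 15**2 = 225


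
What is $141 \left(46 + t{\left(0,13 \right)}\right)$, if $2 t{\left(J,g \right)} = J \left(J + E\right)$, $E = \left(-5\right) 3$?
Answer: $6486$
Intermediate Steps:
$E = -15$
$t{\left(J,g \right)} = \frac{J \left(-15 + J\right)}{2}$ ($t{\left(J,g \right)} = \frac{J \left(J - 15\right)}{2} = \frac{J \left(-15 + J\right)}{2}$)
$141 \left(46 + t{\left(0,13 \right)}\right) = 141 \left(46 + \frac{1}{2} \cdot 0 \left(-15 + 0\right)\right) = 141 \left(46 + \frac{1}{2} \cdot 0 \left(-15\right)\right) = 141 \left(46 + 0\right) = 141 \cdot 46 = 6486$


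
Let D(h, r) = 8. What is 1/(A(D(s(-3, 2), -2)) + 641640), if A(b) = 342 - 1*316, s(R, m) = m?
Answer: 1/641666 ≈ 1.5584e-6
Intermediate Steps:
A(b) = 26 (A(b) = 342 - 316 = 26)
1/(A(D(s(-3, 2), -2)) + 641640) = 1/(26 + 641640) = 1/641666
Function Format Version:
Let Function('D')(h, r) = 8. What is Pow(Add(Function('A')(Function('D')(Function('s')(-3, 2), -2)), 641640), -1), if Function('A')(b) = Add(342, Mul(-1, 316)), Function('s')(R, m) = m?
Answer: Rational(1, 641666) ≈ 1.5584e-6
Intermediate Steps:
Function('A')(b) = 26 (Function('A')(b) = Add(342, -316) = 26)
Pow(Add(Function('A')(Function('D')(Function('s')(-3, 2), -2)), 641640), -1) = Pow(Add(26, 641640), -1) = Pow(641666, -1) = Rational(1, 641666)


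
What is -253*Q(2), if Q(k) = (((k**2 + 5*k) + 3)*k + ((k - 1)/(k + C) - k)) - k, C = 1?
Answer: -23023/3 ≈ -7674.3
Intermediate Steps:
Q(k) = -2*k + k*(3 + k**2 + 5*k) + (-1 + k)/(1 + k) (Q(k) = (((k**2 + 5*k) + 3)*k + ((k - 1)/(k + 1) - k)) - k = ((3 + k**2 + 5*k)*k + ((-1 + k)/(1 + k) - k)) - k = (k*(3 + k**2 + 5*k) + ((-1 + k)/(1 + k) - k)) - k = (k*(3 + k**2 + 5*k) + (-k + (-1 + k)/(1 + k))) - k = (-k + k*(3 + k**2 + 5*k) + (-1 + k)/(1 + k)) - k = -2*k + k*(3 + k**2 + 5*k) + (-1 + k)/(1 + k))
-253*Q(2) = -253*(-1 + 2**4 + 2*2 + 6*2**2 + 6*2**3)/(1 + 2) = -253*(-1 + 16 + 4 + 6*4 + 6*8)/3 = -253*(-1 + 16 + 4 + 24 + 48)/3 = -253*91/3 = -23023/3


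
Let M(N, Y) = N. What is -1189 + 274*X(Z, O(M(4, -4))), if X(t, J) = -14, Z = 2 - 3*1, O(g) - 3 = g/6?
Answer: -5025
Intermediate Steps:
O(g) = 3 + g/6
Z = -1 (Z = 2 - 3 = -1)
-1189 + 274*X(Z, O(M(4, -4))) = -1189 + 274*(-14) = -1189 - 3836 = -5025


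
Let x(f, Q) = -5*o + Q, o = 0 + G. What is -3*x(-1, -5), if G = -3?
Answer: -30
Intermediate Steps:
o = -3 (o = 0 - 3 = -3)
x(f, Q) = 15 + Q (x(f, Q) = -5*(-3) + Q = 15 + Q)
-3*x(-1, -5) = -3*(15 - 5) = -3*10 = -30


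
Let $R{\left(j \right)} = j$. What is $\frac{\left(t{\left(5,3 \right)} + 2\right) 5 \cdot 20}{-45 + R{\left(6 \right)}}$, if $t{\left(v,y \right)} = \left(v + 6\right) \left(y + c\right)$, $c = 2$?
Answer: $- \frac{1900}{13} \approx -146.15$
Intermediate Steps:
$t{\left(v,y \right)} = \left(2 + y\right) \left(6 + v\right)$ ($t{\left(v,y \right)} = \left(v + 6\right) \left(y + 2\right) = \left(6 + v\right) \left(2 + y\right) = \left(2 + y\right) \left(6 + v\right)$)
$\frac{\left(t{\left(5,3 \right)} + 2\right) 5 \cdot 20}{-45 + R{\left(6 \right)}} = \frac{\left(\left(12 + 2 \cdot 5 + 6 \cdot 3 + 5 \cdot 3\right) + 2\right) 5 \cdot 20}{-45 + 6} = \frac{\left(\left(12 + 10 + 18 + 15\right) + 2\right) 5 \cdot 20}{-39} = \left(55 + 2\right) 5 \cdot 20 \left(- \frac{1}{39}\right) = 57 \cdot 5 \cdot 20 \left(- \frac{1}{39}\right) = 285 \cdot 20 \left(- \frac{1}{39}\right) = 5700 \left(- \frac{1}{39}\right) = - \frac{1900}{13}$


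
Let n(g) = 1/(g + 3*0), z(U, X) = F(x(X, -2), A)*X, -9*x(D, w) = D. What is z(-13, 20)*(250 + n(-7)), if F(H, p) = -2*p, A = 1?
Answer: -69960/7 ≈ -9994.3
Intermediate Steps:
x(D, w) = -D/9
z(U, X) = -2*X (z(U, X) = (-2*1)*X = -2*X)
n(g) = 1/g (n(g) = 1/(g + 0) = 1/g)
z(-13, 20)*(250 + n(-7)) = (-2*20)*(250 + 1/(-7)) = -40*(250 - ⅐) = -40*1749/7 = -69960/7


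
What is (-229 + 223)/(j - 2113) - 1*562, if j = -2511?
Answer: -1299341/2312 ≈ -562.00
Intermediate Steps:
(-229 + 223)/(j - 2113) - 1*562 = (-229 + 223)/(-2511 - 2113) - 1*562 = -6/(-4624) - 562 = -6*(-1/4624) - 562 = 3/2312 - 562 = -1299341/2312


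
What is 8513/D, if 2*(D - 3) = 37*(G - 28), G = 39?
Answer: 17026/413 ≈ 41.225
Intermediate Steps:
D = 413/2 (D = 3 + (37*(39 - 28))/2 = 3 + (37*11)/2 = 3 + (1/2)*407 = 3 + 407/2 = 413/2 ≈ 206.50)
8513/D = 8513/(413/2) = 8513*(2/413) = 17026/413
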